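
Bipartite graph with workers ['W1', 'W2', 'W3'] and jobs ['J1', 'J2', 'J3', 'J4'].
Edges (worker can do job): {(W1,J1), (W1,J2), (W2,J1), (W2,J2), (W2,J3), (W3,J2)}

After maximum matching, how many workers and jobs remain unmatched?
Unmatched: 0 workers, 1 jobs

Maximum matching size: 3
Workers: 3 total, 3 matched, 0 unmatched
Jobs: 4 total, 3 matched, 1 unmatched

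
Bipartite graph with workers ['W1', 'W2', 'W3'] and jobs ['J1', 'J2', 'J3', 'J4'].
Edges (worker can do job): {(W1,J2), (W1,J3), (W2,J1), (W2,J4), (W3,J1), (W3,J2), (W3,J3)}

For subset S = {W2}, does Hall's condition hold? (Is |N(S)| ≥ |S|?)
Yes: |N(S)| = 2, |S| = 1

Subset S = {W2}
Neighbors N(S) = {J1, J4}

|N(S)| = 2, |S| = 1
Hall's condition: |N(S)| ≥ |S| is satisfied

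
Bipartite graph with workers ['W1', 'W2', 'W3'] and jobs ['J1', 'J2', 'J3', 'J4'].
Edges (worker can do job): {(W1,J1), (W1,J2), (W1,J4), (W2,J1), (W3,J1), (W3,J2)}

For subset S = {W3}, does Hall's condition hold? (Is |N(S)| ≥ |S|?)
Yes: |N(S)| = 2, |S| = 1

Subset S = {W3}
Neighbors N(S) = {J1, J2}

|N(S)| = 2, |S| = 1
Hall's condition: |N(S)| ≥ |S| is satisfied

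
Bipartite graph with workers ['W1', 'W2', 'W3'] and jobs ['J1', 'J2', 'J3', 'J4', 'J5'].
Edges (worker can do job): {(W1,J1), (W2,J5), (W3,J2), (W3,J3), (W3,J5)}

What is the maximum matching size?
Maximum matching size = 3

Maximum matching: {(W1,J1), (W2,J5), (W3,J2)}
Size: 3

This assigns 3 workers to 3 distinct jobs.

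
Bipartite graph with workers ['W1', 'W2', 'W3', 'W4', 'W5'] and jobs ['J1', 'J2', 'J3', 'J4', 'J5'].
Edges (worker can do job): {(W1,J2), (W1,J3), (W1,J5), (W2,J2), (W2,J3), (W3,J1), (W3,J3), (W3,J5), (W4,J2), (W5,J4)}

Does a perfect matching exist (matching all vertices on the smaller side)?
Yes, perfect matching exists (size 5)

Perfect matching: {(W1,J5), (W2,J3), (W3,J1), (W4,J2), (W5,J4)}
All 5 vertices on the smaller side are matched.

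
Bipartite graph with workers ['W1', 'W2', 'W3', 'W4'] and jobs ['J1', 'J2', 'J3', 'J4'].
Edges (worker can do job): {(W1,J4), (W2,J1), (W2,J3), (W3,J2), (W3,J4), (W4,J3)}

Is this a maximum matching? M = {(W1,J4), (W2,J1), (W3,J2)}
No, size 3 is not maximum

Proposed matching has size 3.
Maximum matching size for this graph: 4.

This is NOT maximum - can be improved to size 4.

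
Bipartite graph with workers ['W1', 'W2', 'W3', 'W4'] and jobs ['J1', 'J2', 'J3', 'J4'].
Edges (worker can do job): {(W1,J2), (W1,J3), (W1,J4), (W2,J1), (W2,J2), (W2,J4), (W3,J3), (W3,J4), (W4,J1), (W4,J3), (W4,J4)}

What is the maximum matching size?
Maximum matching size = 4

Maximum matching: {(W1,J2), (W2,J1), (W3,J3), (W4,J4)}
Size: 4

This assigns 4 workers to 4 distinct jobs.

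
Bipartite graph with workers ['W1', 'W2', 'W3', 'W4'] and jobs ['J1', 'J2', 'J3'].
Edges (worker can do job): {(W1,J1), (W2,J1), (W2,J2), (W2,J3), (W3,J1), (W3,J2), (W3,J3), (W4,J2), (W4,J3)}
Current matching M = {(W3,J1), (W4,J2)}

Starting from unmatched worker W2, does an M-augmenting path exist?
Yes: W2 → J1 → W3 → J2 → W4 → J3

An M-augmenting path alternates non-matching / matching edges, starting and ending at unmatched vertices.
Path: W2 → J1 → W3 → J2 → W4 → J3
(J3 is unmatched in M, so the path is augmenting.)
Flipping edges along this path would increase |M| from 2 to 3.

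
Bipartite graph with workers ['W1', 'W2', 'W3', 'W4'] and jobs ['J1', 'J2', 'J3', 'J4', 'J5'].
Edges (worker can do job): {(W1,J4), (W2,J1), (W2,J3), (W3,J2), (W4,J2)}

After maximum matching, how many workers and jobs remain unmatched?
Unmatched: 1 workers, 2 jobs

Maximum matching size: 3
Workers: 4 total, 3 matched, 1 unmatched
Jobs: 5 total, 3 matched, 2 unmatched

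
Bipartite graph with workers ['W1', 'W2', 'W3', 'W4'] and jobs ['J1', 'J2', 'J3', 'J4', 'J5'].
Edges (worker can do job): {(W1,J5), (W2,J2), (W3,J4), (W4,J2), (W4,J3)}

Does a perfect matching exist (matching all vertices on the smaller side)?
Yes, perfect matching exists (size 4)

Perfect matching: {(W1,J5), (W2,J2), (W3,J4), (W4,J3)}
All 4 vertices on the smaller side are matched.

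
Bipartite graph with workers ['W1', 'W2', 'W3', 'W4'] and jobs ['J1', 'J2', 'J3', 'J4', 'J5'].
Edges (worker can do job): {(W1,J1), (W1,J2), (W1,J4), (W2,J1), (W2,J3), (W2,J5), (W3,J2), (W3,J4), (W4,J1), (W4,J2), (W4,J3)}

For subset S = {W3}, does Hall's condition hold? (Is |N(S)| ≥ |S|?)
Yes: |N(S)| = 2, |S| = 1

Subset S = {W3}
Neighbors N(S) = {J2, J4}

|N(S)| = 2, |S| = 1
Hall's condition: |N(S)| ≥ |S| is satisfied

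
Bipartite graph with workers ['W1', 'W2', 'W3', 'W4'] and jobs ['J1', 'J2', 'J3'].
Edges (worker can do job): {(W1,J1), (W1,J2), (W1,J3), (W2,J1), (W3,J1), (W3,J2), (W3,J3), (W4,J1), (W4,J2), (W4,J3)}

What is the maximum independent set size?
Maximum independent set = 4

By König's theorem:
- Min vertex cover = Max matching = 3
- Max independent set = Total vertices - Min vertex cover
- Max independent set = 7 - 3 = 4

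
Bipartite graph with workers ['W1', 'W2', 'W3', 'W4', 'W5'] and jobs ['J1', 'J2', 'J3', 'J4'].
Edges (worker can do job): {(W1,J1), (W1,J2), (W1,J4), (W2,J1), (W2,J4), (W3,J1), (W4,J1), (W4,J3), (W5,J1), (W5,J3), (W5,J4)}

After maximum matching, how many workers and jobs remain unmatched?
Unmatched: 1 workers, 0 jobs

Maximum matching size: 4
Workers: 5 total, 4 matched, 1 unmatched
Jobs: 4 total, 4 matched, 0 unmatched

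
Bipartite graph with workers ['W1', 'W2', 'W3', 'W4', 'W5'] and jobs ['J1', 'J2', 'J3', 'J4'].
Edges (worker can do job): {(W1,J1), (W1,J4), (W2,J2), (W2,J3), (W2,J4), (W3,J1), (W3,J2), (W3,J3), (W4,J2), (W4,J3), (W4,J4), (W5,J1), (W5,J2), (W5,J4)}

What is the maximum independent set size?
Maximum independent set = 5

By König's theorem:
- Min vertex cover = Max matching = 4
- Max independent set = Total vertices - Min vertex cover
- Max independent set = 9 - 4 = 5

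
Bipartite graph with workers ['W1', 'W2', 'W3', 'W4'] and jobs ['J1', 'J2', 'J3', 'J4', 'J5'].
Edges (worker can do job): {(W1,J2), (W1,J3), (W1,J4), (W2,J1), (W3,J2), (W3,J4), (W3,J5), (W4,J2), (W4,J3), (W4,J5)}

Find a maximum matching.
Matching: {(W1,J4), (W2,J1), (W3,J2), (W4,J5)}

Maximum matching (size 4):
  W1 → J4
  W2 → J1
  W3 → J2
  W4 → J5

Each worker is assigned to at most one job, and each job to at most one worker.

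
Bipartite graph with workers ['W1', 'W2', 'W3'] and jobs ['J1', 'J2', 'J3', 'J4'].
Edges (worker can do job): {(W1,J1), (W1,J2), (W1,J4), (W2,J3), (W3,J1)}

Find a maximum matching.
Matching: {(W1,J4), (W2,J3), (W3,J1)}

Maximum matching (size 3):
  W1 → J4
  W2 → J3
  W3 → J1

Each worker is assigned to at most one job, and each job to at most one worker.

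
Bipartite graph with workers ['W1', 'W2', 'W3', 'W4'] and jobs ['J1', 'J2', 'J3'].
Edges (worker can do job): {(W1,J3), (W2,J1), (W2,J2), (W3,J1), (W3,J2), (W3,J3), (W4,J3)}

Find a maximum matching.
Matching: {(W2,J1), (W3,J2), (W4,J3)}

Maximum matching (size 3):
  W2 → J1
  W3 → J2
  W4 → J3

Each worker is assigned to at most one job, and each job to at most one worker.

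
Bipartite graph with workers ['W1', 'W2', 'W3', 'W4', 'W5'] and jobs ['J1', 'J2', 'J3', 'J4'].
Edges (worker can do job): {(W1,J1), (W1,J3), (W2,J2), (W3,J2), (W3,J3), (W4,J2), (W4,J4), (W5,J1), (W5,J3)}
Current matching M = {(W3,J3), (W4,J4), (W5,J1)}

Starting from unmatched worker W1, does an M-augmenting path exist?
Yes: W1 → J3 → W3 → J2

An M-augmenting path alternates non-matching / matching edges, starting and ending at unmatched vertices.
Path: W1 → J3 → W3 → J2
(J2 is unmatched in M, so the path is augmenting.)
Flipping edges along this path would increase |M| from 3 to 4.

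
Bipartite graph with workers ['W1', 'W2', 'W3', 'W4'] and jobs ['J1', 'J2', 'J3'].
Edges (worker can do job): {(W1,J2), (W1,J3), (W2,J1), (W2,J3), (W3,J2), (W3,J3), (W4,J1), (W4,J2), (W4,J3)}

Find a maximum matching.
Matching: {(W2,J1), (W3,J3), (W4,J2)}

Maximum matching (size 3):
  W2 → J1
  W3 → J3
  W4 → J2

Each worker is assigned to at most one job, and each job to at most one worker.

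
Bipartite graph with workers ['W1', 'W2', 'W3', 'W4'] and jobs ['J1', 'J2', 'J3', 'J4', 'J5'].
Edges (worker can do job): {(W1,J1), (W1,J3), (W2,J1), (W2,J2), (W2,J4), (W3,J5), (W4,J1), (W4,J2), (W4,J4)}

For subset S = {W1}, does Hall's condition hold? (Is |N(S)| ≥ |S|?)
Yes: |N(S)| = 2, |S| = 1

Subset S = {W1}
Neighbors N(S) = {J1, J3}

|N(S)| = 2, |S| = 1
Hall's condition: |N(S)| ≥ |S| is satisfied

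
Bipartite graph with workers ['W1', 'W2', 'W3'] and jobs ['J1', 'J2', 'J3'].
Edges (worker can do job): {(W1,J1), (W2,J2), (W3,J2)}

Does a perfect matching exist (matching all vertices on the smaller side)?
No, maximum matching has size 2 < 3

Maximum matching has size 2, need 3 for perfect matching.
Unmatched workers: ['W2']
Unmatched jobs: ['J3']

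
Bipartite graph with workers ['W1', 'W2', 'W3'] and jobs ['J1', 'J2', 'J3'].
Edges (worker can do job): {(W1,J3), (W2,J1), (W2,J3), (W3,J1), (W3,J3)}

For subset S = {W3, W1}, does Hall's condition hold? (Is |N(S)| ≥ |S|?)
Yes: |N(S)| = 2, |S| = 2

Subset S = {W3, W1}
Neighbors N(S) = {J1, J3}

|N(S)| = 2, |S| = 2
Hall's condition: |N(S)| ≥ |S| is satisfied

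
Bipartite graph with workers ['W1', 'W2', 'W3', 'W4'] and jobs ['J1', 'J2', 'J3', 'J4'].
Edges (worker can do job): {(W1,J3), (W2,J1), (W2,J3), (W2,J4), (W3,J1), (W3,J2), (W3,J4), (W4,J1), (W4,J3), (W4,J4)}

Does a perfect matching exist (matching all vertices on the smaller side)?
Yes, perfect matching exists (size 4)

Perfect matching: {(W1,J3), (W2,J4), (W3,J2), (W4,J1)}
All 4 vertices on the smaller side are matched.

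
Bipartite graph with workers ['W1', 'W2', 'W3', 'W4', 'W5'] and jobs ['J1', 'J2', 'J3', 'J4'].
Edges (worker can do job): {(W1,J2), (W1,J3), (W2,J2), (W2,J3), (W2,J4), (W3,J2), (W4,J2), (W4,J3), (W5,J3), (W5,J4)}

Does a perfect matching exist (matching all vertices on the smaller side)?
No, maximum matching has size 3 < 4

Maximum matching has size 3, need 4 for perfect matching.
Unmatched workers: ['W1', 'W2']
Unmatched jobs: ['J1']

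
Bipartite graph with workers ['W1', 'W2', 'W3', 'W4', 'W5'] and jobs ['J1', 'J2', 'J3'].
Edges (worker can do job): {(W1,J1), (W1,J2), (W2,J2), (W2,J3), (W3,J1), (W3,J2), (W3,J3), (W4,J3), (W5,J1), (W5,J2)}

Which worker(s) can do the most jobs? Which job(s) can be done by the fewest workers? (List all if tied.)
Most versatile: W3 (3 jobs); Least covered: J1, J3 (3 workers)

Worker degrees (jobs they can do): W1:2, W2:2, W3:3, W4:1, W5:2
Job degrees (workers who can do it): J1:3, J2:4, J3:3

Maximum worker degree is 3, achieved by: W3
Minimum job degree is 3, achieved by: J1, J3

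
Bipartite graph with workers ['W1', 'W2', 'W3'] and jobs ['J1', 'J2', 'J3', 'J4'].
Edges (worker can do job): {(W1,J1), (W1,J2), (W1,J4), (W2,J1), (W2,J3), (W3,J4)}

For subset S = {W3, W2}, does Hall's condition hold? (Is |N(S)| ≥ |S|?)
Yes: |N(S)| = 3, |S| = 2

Subset S = {W3, W2}
Neighbors N(S) = {J1, J3, J4}

|N(S)| = 3, |S| = 2
Hall's condition: |N(S)| ≥ |S| is satisfied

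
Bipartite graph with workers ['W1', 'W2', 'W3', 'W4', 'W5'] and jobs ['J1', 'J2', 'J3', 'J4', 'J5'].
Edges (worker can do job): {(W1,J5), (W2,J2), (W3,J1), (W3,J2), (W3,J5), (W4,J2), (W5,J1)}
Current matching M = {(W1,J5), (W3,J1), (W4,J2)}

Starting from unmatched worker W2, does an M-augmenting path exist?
No augmenting path from W2

Alternating search from W2 reaches jobs: {J2}.
Every reachable job is already matched in M, and following those matched edges back to workers exposes no further unvisited jobs.
No M-augmenting path from W2 exists.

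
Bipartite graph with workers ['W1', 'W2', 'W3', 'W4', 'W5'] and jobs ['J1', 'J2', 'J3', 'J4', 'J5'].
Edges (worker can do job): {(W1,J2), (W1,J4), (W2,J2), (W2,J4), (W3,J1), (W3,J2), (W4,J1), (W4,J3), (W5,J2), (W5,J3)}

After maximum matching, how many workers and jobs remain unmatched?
Unmatched: 1 workers, 1 jobs

Maximum matching size: 4
Workers: 5 total, 4 matched, 1 unmatched
Jobs: 5 total, 4 matched, 1 unmatched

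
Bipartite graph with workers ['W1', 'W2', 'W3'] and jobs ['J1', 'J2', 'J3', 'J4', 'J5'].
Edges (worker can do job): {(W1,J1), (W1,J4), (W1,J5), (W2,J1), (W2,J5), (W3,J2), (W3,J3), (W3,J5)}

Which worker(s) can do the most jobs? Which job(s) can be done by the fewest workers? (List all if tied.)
Most versatile: W1, W3 (3 jobs); Least covered: J2, J3, J4 (1 workers)

Worker degrees (jobs they can do): W1:3, W2:2, W3:3
Job degrees (workers who can do it): J1:2, J2:1, J3:1, J4:1, J5:3

Maximum worker degree is 3, achieved by: W1, W3
Minimum job degree is 1, achieved by: J2, J3, J4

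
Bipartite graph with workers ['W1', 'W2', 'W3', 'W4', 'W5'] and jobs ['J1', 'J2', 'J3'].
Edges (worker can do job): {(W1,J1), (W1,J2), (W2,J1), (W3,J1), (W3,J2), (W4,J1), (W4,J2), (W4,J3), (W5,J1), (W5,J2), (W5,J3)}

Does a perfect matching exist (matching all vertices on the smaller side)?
Yes, perfect matching exists (size 3)

Perfect matching: {(W3,J2), (W4,J3), (W5,J1)}
All 3 vertices on the smaller side are matched.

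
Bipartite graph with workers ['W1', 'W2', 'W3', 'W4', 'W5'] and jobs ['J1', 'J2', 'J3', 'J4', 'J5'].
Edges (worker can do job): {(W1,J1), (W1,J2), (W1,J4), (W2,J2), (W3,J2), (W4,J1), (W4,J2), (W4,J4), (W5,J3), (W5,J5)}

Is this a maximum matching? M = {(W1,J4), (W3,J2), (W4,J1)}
No, size 3 is not maximum

Proposed matching has size 3.
Maximum matching size for this graph: 4.

This is NOT maximum - can be improved to size 4.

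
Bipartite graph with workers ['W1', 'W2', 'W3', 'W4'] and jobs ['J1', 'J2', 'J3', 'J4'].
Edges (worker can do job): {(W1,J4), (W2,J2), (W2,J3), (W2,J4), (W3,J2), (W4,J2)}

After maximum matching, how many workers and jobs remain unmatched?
Unmatched: 1 workers, 1 jobs

Maximum matching size: 3
Workers: 4 total, 3 matched, 1 unmatched
Jobs: 4 total, 3 matched, 1 unmatched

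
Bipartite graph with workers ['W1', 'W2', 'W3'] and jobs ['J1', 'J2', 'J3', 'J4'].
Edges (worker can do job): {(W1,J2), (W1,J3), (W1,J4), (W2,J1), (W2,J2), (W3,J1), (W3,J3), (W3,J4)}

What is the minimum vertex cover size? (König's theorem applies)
Minimum vertex cover size = 3

By König's theorem: in bipartite graphs,
min vertex cover = max matching = 3

Maximum matching has size 3, so minimum vertex cover also has size 3.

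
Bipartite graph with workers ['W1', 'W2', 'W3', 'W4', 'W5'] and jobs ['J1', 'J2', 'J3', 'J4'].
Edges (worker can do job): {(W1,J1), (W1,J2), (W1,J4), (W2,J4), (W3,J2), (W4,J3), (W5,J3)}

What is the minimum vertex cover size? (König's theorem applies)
Minimum vertex cover size = 4

By König's theorem: in bipartite graphs,
min vertex cover = max matching = 4

Maximum matching has size 4, so minimum vertex cover also has size 4.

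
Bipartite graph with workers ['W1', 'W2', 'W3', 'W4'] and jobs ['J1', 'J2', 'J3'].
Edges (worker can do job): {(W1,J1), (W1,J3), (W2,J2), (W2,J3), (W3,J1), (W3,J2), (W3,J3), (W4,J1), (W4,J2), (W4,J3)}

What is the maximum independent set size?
Maximum independent set = 4

By König's theorem:
- Min vertex cover = Max matching = 3
- Max independent set = Total vertices - Min vertex cover
- Max independent set = 7 - 3 = 4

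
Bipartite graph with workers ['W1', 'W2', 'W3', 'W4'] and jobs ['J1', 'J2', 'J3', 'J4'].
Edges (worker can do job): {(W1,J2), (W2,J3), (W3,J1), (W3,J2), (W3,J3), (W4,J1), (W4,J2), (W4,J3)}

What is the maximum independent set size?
Maximum independent set = 5

By König's theorem:
- Min vertex cover = Max matching = 3
- Max independent set = Total vertices - Min vertex cover
- Max independent set = 8 - 3 = 5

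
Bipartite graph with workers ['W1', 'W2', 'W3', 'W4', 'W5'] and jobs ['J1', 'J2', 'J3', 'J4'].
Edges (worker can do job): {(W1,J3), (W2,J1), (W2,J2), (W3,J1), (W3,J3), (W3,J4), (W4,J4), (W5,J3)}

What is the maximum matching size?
Maximum matching size = 4

Maximum matching: {(W2,J2), (W3,J1), (W4,J4), (W5,J3)}
Size: 4

This assigns 4 workers to 4 distinct jobs.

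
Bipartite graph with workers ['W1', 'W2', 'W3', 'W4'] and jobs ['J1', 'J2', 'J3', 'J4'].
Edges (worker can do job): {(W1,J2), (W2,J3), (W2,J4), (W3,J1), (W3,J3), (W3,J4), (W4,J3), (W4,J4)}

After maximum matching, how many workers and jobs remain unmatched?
Unmatched: 0 workers, 0 jobs

Maximum matching size: 4
Workers: 4 total, 4 matched, 0 unmatched
Jobs: 4 total, 4 matched, 0 unmatched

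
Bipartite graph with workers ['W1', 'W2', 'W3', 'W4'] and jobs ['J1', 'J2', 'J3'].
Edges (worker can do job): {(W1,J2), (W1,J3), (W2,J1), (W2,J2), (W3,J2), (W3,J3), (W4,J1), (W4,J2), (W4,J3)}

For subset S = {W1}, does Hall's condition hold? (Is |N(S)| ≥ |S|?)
Yes: |N(S)| = 2, |S| = 1

Subset S = {W1}
Neighbors N(S) = {J2, J3}

|N(S)| = 2, |S| = 1
Hall's condition: |N(S)| ≥ |S| is satisfied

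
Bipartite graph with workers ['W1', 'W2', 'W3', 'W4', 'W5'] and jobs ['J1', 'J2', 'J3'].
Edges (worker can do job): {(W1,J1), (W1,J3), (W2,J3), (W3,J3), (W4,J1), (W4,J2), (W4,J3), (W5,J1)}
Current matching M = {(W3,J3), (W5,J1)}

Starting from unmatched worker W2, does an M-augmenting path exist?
No augmenting path from W2

Alternating search from W2 reaches jobs: {J3}.
Every reachable job is already matched in M, and following those matched edges back to workers exposes no further unvisited jobs.
No M-augmenting path from W2 exists.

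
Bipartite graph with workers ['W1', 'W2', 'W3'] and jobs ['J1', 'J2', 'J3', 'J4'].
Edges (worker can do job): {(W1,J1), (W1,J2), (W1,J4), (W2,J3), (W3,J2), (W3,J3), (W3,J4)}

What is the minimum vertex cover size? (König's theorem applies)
Minimum vertex cover size = 3

By König's theorem: in bipartite graphs,
min vertex cover = max matching = 3

Maximum matching has size 3, so minimum vertex cover also has size 3.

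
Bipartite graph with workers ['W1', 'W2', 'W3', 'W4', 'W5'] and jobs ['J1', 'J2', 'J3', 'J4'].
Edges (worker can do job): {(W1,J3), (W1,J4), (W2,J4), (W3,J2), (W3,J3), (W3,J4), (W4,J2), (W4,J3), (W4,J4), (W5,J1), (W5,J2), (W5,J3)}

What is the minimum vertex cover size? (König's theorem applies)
Minimum vertex cover size = 4

By König's theorem: in bipartite graphs,
min vertex cover = max matching = 4

Maximum matching has size 4, so minimum vertex cover also has size 4.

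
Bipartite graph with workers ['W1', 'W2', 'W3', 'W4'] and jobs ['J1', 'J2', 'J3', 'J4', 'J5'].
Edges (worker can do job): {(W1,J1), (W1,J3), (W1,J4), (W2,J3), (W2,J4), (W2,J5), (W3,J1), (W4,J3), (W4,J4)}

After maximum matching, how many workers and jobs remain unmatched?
Unmatched: 0 workers, 1 jobs

Maximum matching size: 4
Workers: 4 total, 4 matched, 0 unmatched
Jobs: 5 total, 4 matched, 1 unmatched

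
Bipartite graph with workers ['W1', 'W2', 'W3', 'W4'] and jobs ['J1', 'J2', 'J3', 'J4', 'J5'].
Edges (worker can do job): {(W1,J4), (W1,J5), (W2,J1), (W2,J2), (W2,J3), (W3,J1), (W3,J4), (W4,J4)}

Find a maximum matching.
Matching: {(W1,J5), (W2,J3), (W3,J1), (W4,J4)}

Maximum matching (size 4):
  W1 → J5
  W2 → J3
  W3 → J1
  W4 → J4

Each worker is assigned to at most one job, and each job to at most one worker.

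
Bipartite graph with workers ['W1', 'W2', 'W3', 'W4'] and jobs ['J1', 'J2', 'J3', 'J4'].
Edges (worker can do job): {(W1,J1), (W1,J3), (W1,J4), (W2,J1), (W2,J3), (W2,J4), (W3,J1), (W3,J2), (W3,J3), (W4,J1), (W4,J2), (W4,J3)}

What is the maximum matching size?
Maximum matching size = 4

Maximum matching: {(W1,J4), (W2,J1), (W3,J2), (W4,J3)}
Size: 4

This assigns 4 workers to 4 distinct jobs.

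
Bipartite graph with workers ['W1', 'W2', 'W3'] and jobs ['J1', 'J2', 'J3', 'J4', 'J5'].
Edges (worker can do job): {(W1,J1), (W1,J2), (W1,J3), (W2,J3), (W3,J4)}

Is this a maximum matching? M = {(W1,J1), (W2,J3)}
No, size 2 is not maximum

Proposed matching has size 2.
Maximum matching size for this graph: 3.

This is NOT maximum - can be improved to size 3.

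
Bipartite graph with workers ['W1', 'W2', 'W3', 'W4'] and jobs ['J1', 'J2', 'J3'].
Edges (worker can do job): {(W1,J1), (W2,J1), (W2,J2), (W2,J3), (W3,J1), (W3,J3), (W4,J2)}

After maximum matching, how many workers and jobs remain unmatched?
Unmatched: 1 workers, 0 jobs

Maximum matching size: 3
Workers: 4 total, 3 matched, 1 unmatched
Jobs: 3 total, 3 matched, 0 unmatched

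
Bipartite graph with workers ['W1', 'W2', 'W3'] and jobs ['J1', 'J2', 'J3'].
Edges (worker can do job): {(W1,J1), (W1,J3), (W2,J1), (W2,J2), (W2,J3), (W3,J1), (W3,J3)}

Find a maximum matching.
Matching: {(W1,J3), (W2,J2), (W3,J1)}

Maximum matching (size 3):
  W1 → J3
  W2 → J2
  W3 → J1

Each worker is assigned to at most one job, and each job to at most one worker.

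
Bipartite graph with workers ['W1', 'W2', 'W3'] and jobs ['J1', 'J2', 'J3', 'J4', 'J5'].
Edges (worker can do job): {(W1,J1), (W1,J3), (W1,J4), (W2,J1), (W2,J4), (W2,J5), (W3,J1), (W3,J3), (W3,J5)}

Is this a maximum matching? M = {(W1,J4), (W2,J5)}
No, size 2 is not maximum

Proposed matching has size 2.
Maximum matching size for this graph: 3.

This is NOT maximum - can be improved to size 3.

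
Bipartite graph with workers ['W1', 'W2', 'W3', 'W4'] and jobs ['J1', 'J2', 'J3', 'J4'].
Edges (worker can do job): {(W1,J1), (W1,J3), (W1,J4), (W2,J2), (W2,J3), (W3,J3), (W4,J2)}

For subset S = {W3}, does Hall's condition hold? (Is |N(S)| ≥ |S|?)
Yes: |N(S)| = 1, |S| = 1

Subset S = {W3}
Neighbors N(S) = {J3}

|N(S)| = 1, |S| = 1
Hall's condition: |N(S)| ≥ |S| is satisfied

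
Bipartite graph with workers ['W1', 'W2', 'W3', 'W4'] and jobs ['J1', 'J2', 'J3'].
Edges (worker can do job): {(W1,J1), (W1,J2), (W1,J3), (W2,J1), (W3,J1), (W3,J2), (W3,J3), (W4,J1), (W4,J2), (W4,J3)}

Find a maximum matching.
Matching: {(W1,J3), (W3,J2), (W4,J1)}

Maximum matching (size 3):
  W1 → J3
  W3 → J2
  W4 → J1

Each worker is assigned to at most one job, and each job to at most one worker.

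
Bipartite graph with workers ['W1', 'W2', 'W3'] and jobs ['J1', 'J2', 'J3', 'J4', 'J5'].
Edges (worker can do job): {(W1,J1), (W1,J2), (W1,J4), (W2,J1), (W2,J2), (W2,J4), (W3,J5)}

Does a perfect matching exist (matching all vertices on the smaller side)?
Yes, perfect matching exists (size 3)

Perfect matching: {(W1,J2), (W2,J1), (W3,J5)}
All 3 vertices on the smaller side are matched.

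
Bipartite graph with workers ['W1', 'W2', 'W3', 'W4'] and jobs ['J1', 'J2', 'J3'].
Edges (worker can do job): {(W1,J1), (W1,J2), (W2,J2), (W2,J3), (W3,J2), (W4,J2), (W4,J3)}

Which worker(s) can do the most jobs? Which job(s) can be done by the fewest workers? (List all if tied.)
Most versatile: W1, W2, W4 (2 jobs); Least covered: J1 (1 workers)

Worker degrees (jobs they can do): W1:2, W2:2, W3:1, W4:2
Job degrees (workers who can do it): J1:1, J2:4, J3:2

Maximum worker degree is 2, achieved by: W1, W2, W4
Minimum job degree is 1, achieved by: J1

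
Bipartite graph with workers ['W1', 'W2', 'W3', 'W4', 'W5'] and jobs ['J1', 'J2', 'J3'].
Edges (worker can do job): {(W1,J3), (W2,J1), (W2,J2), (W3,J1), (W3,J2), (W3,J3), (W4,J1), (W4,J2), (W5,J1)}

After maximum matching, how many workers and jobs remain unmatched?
Unmatched: 2 workers, 0 jobs

Maximum matching size: 3
Workers: 5 total, 3 matched, 2 unmatched
Jobs: 3 total, 3 matched, 0 unmatched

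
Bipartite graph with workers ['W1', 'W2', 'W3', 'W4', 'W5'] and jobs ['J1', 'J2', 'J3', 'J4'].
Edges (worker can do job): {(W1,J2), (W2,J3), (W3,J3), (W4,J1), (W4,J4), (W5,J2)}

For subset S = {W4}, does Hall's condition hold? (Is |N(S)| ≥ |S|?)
Yes: |N(S)| = 2, |S| = 1

Subset S = {W4}
Neighbors N(S) = {J1, J4}

|N(S)| = 2, |S| = 1
Hall's condition: |N(S)| ≥ |S| is satisfied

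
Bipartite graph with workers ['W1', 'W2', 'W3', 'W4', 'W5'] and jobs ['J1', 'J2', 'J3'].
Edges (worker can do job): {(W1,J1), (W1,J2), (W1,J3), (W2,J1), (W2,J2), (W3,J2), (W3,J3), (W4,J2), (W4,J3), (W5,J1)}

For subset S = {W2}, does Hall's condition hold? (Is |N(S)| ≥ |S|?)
Yes: |N(S)| = 2, |S| = 1

Subset S = {W2}
Neighbors N(S) = {J1, J2}

|N(S)| = 2, |S| = 1
Hall's condition: |N(S)| ≥ |S| is satisfied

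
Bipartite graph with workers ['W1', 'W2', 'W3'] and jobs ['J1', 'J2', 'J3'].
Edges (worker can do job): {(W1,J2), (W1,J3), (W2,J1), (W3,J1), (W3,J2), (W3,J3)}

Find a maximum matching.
Matching: {(W1,J3), (W2,J1), (W3,J2)}

Maximum matching (size 3):
  W1 → J3
  W2 → J1
  W3 → J2

Each worker is assigned to at most one job, and each job to at most one worker.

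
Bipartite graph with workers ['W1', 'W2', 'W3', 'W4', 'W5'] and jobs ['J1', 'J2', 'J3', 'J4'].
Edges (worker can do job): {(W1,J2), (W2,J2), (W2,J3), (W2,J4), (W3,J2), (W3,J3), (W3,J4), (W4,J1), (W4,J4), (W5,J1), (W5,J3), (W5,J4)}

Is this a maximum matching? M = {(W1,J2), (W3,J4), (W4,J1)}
No, size 3 is not maximum

Proposed matching has size 3.
Maximum matching size for this graph: 4.

This is NOT maximum - can be improved to size 4.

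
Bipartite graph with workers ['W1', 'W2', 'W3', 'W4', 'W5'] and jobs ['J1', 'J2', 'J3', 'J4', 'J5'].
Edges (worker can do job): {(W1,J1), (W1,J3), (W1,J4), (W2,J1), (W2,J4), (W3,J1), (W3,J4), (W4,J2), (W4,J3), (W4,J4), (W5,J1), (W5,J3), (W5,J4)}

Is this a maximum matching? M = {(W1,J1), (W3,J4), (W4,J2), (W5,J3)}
Yes, size 4 is maximum

Proposed matching has size 4.
Maximum matching size for this graph: 4.

This is a maximum matching.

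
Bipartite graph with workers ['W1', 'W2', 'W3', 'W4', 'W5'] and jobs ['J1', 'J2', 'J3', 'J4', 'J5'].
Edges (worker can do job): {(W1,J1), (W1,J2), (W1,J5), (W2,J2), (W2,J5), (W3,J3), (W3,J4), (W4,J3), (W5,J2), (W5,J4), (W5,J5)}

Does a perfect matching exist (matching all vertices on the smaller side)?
Yes, perfect matching exists (size 5)

Perfect matching: {(W1,J1), (W2,J2), (W3,J4), (W4,J3), (W5,J5)}
All 5 vertices on the smaller side are matched.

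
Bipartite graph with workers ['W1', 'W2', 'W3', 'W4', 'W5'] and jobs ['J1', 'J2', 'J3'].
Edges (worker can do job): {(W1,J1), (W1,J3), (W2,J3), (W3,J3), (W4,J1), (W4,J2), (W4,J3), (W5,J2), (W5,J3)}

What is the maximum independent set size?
Maximum independent set = 5

By König's theorem:
- Min vertex cover = Max matching = 3
- Max independent set = Total vertices - Min vertex cover
- Max independent set = 8 - 3 = 5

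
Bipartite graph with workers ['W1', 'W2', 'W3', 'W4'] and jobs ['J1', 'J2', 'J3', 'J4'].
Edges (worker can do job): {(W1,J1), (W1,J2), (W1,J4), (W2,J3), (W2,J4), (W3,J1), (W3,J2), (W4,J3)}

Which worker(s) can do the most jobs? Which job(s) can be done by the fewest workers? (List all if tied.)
Most versatile: W1 (3 jobs); Least covered: J1, J2, J3, J4 (2 workers)

Worker degrees (jobs they can do): W1:3, W2:2, W3:2, W4:1
Job degrees (workers who can do it): J1:2, J2:2, J3:2, J4:2

Maximum worker degree is 3, achieved by: W1
Minimum job degree is 2, achieved by: J1, J2, J3, J4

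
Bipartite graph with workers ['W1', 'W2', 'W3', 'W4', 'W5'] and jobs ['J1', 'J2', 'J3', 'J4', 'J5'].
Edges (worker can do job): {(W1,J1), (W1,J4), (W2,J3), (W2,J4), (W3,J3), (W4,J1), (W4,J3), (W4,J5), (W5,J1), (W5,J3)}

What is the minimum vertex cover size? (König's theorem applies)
Minimum vertex cover size = 4

By König's theorem: in bipartite graphs,
min vertex cover = max matching = 4

Maximum matching has size 4, so minimum vertex cover also has size 4.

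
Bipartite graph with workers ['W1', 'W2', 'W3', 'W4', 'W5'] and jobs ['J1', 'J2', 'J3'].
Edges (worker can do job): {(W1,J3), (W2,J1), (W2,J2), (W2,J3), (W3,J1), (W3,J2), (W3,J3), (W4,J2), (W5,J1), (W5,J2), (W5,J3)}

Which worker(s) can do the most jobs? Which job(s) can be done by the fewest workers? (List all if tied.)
Most versatile: W2, W3, W5 (3 jobs); Least covered: J1 (3 workers)

Worker degrees (jobs they can do): W1:1, W2:3, W3:3, W4:1, W5:3
Job degrees (workers who can do it): J1:3, J2:4, J3:4

Maximum worker degree is 3, achieved by: W2, W3, W5
Minimum job degree is 3, achieved by: J1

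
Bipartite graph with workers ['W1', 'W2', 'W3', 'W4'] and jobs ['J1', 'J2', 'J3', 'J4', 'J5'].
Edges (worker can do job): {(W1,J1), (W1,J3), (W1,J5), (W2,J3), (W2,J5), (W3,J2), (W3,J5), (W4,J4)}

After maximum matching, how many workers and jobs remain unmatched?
Unmatched: 0 workers, 1 jobs

Maximum matching size: 4
Workers: 4 total, 4 matched, 0 unmatched
Jobs: 5 total, 4 matched, 1 unmatched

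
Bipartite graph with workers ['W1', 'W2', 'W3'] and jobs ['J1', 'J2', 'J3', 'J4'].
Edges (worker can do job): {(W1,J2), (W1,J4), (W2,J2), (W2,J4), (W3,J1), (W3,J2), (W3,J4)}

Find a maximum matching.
Matching: {(W1,J2), (W2,J4), (W3,J1)}

Maximum matching (size 3):
  W1 → J2
  W2 → J4
  W3 → J1

Each worker is assigned to at most one job, and each job to at most one worker.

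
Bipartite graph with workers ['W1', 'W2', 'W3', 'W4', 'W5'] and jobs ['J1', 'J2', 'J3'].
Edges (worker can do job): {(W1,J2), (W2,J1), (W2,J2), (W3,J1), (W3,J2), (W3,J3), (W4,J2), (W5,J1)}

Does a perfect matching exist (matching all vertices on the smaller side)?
Yes, perfect matching exists (size 3)

Perfect matching: {(W3,J3), (W4,J2), (W5,J1)}
All 3 vertices on the smaller side are matched.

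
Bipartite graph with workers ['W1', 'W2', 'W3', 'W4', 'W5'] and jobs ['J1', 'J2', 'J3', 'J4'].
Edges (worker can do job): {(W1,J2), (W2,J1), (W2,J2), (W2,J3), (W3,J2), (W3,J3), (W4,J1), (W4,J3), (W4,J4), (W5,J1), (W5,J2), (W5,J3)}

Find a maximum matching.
Matching: {(W2,J1), (W3,J2), (W4,J4), (W5,J3)}

Maximum matching (size 4):
  W2 → J1
  W3 → J2
  W4 → J4
  W5 → J3

Each worker is assigned to at most one job, and each job to at most one worker.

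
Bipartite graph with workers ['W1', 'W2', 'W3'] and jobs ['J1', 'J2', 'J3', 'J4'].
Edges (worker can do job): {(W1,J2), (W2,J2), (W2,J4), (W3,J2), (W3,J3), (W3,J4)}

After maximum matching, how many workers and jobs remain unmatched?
Unmatched: 0 workers, 1 jobs

Maximum matching size: 3
Workers: 3 total, 3 matched, 0 unmatched
Jobs: 4 total, 3 matched, 1 unmatched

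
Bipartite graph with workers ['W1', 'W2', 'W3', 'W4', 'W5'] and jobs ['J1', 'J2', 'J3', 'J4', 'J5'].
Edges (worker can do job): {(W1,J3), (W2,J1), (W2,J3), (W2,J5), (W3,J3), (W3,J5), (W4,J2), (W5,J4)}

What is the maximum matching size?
Maximum matching size = 5

Maximum matching: {(W1,J3), (W2,J1), (W3,J5), (W4,J2), (W5,J4)}
Size: 5

This assigns 5 workers to 5 distinct jobs.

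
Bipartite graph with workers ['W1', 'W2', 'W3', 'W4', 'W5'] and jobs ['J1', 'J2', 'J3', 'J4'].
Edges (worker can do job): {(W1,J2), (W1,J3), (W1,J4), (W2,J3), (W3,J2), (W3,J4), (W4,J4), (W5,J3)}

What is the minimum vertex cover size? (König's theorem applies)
Minimum vertex cover size = 3

By König's theorem: in bipartite graphs,
min vertex cover = max matching = 3

Maximum matching has size 3, so minimum vertex cover also has size 3.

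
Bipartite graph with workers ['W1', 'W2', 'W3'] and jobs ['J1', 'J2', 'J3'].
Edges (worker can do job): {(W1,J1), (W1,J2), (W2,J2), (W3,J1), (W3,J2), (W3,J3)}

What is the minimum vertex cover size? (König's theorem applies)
Minimum vertex cover size = 3

By König's theorem: in bipartite graphs,
min vertex cover = max matching = 3

Maximum matching has size 3, so minimum vertex cover also has size 3.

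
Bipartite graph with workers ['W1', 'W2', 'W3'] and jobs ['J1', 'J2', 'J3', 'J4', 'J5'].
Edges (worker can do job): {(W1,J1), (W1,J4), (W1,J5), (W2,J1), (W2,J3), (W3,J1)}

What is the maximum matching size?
Maximum matching size = 3

Maximum matching: {(W1,J4), (W2,J3), (W3,J1)}
Size: 3

This assigns 3 workers to 3 distinct jobs.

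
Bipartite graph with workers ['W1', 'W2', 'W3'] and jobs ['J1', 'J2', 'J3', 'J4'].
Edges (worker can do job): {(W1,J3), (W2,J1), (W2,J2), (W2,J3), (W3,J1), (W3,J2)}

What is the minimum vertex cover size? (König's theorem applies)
Minimum vertex cover size = 3

By König's theorem: in bipartite graphs,
min vertex cover = max matching = 3

Maximum matching has size 3, so minimum vertex cover also has size 3.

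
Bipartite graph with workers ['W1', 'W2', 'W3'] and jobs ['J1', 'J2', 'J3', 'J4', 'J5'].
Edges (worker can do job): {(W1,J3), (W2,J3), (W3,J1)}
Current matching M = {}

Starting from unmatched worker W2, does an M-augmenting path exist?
Yes: W2 → J3

An M-augmenting path alternates non-matching / matching edges, starting and ending at unmatched vertices.
Path: W2 → J3
(J3 is unmatched in M, so the path is augmenting.)
Flipping edges along this path would increase |M| from 0 to 1.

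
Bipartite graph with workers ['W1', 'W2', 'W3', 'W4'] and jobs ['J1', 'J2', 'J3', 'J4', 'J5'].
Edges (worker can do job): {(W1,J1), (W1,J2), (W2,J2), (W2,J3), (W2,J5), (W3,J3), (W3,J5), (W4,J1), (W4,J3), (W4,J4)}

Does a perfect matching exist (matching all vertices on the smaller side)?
Yes, perfect matching exists (size 4)

Perfect matching: {(W1,J1), (W2,J2), (W3,J3), (W4,J4)}
All 4 vertices on the smaller side are matched.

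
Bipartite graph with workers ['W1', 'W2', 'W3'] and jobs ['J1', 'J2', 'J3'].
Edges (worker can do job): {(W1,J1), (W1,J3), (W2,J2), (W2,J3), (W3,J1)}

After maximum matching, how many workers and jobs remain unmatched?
Unmatched: 0 workers, 0 jobs

Maximum matching size: 3
Workers: 3 total, 3 matched, 0 unmatched
Jobs: 3 total, 3 matched, 0 unmatched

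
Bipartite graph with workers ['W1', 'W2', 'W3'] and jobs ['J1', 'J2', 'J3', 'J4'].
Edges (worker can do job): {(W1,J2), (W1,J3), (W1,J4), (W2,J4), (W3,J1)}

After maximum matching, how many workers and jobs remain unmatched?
Unmatched: 0 workers, 1 jobs

Maximum matching size: 3
Workers: 3 total, 3 matched, 0 unmatched
Jobs: 4 total, 3 matched, 1 unmatched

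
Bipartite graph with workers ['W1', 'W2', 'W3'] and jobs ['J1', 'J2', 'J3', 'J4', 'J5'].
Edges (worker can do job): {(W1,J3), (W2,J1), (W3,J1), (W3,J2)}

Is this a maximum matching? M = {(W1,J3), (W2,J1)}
No, size 2 is not maximum

Proposed matching has size 2.
Maximum matching size for this graph: 3.

This is NOT maximum - can be improved to size 3.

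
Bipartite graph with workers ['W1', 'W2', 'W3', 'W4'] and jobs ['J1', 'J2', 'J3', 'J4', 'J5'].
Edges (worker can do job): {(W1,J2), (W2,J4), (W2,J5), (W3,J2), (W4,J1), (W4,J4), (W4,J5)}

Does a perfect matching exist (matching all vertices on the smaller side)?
No, maximum matching has size 3 < 4

Maximum matching has size 3, need 4 for perfect matching.
Unmatched workers: ['W1']
Unmatched jobs: ['J3', 'J4']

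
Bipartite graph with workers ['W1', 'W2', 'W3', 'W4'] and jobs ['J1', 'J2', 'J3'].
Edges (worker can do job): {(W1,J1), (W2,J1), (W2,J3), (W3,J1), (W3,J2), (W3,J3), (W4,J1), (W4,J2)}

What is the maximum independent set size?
Maximum independent set = 4

By König's theorem:
- Min vertex cover = Max matching = 3
- Max independent set = Total vertices - Min vertex cover
- Max independent set = 7 - 3 = 4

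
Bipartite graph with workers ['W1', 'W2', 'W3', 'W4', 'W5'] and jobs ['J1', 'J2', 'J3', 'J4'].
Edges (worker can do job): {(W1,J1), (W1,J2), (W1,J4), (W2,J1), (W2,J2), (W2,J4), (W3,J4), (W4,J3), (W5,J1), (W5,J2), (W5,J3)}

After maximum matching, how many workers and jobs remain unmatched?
Unmatched: 1 workers, 0 jobs

Maximum matching size: 4
Workers: 5 total, 4 matched, 1 unmatched
Jobs: 4 total, 4 matched, 0 unmatched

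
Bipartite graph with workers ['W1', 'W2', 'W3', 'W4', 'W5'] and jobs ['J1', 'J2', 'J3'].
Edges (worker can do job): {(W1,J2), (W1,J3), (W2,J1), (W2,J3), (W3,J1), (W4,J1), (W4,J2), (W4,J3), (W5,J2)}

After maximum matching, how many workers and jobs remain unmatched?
Unmatched: 2 workers, 0 jobs

Maximum matching size: 3
Workers: 5 total, 3 matched, 2 unmatched
Jobs: 3 total, 3 matched, 0 unmatched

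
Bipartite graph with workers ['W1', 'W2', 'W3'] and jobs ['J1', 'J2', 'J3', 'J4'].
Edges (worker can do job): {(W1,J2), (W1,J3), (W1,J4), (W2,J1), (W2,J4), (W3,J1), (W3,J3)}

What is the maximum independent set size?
Maximum independent set = 4

By König's theorem:
- Min vertex cover = Max matching = 3
- Max independent set = Total vertices - Min vertex cover
- Max independent set = 7 - 3 = 4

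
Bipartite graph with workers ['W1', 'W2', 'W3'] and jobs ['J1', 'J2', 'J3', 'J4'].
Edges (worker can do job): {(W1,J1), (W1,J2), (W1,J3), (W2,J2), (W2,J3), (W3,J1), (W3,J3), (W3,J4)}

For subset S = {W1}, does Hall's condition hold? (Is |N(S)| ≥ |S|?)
Yes: |N(S)| = 3, |S| = 1

Subset S = {W1}
Neighbors N(S) = {J1, J2, J3}

|N(S)| = 3, |S| = 1
Hall's condition: |N(S)| ≥ |S| is satisfied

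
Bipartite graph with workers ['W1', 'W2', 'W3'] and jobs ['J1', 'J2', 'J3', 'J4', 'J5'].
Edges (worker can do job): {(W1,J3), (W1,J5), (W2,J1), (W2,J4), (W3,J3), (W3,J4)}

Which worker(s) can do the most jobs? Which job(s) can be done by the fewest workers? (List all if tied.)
Most versatile: W1, W2, W3 (2 jobs); Least covered: J2 (0 workers)

Worker degrees (jobs they can do): W1:2, W2:2, W3:2
Job degrees (workers who can do it): J1:1, J2:0, J3:2, J4:2, J5:1

Maximum worker degree is 2, achieved by: W1, W2, W3
Minimum job degree is 0, achieved by: J2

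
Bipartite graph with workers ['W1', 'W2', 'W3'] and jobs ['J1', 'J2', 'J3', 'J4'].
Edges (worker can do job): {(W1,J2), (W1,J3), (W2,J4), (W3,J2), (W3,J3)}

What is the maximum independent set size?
Maximum independent set = 4

By König's theorem:
- Min vertex cover = Max matching = 3
- Max independent set = Total vertices - Min vertex cover
- Max independent set = 7 - 3 = 4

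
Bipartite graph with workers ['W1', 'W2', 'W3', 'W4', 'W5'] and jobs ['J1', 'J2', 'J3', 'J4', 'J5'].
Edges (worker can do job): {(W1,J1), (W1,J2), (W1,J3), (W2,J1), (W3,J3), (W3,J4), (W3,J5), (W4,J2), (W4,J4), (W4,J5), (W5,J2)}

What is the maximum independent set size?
Maximum independent set = 5

By König's theorem:
- Min vertex cover = Max matching = 5
- Max independent set = Total vertices - Min vertex cover
- Max independent set = 10 - 5 = 5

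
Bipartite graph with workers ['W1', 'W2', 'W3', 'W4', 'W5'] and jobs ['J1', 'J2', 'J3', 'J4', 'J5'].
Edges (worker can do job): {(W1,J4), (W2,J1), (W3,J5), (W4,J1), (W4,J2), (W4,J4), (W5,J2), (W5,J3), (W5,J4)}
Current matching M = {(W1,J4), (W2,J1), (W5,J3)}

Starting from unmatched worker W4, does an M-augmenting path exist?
Yes: W4 → J2

An M-augmenting path alternates non-matching / matching edges, starting and ending at unmatched vertices.
Path: W4 → J2
(J2 is unmatched in M, so the path is augmenting.)
Flipping edges along this path would increase |M| from 3 to 4.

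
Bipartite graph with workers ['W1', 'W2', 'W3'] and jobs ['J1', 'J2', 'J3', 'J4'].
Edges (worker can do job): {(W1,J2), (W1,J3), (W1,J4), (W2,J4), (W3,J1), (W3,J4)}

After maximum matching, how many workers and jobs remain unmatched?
Unmatched: 0 workers, 1 jobs

Maximum matching size: 3
Workers: 3 total, 3 matched, 0 unmatched
Jobs: 4 total, 3 matched, 1 unmatched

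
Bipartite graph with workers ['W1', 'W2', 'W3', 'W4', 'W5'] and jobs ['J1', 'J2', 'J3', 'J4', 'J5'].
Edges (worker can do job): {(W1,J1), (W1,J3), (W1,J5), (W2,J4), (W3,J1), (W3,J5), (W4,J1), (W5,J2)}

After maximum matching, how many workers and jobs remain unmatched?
Unmatched: 0 workers, 0 jobs

Maximum matching size: 5
Workers: 5 total, 5 matched, 0 unmatched
Jobs: 5 total, 5 matched, 0 unmatched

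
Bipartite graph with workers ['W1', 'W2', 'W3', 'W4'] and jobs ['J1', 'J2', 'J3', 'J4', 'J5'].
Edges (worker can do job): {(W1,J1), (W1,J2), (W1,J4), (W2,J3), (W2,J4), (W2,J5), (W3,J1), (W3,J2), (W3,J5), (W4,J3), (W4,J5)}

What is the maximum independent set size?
Maximum independent set = 5

By König's theorem:
- Min vertex cover = Max matching = 4
- Max independent set = Total vertices - Min vertex cover
- Max independent set = 9 - 4 = 5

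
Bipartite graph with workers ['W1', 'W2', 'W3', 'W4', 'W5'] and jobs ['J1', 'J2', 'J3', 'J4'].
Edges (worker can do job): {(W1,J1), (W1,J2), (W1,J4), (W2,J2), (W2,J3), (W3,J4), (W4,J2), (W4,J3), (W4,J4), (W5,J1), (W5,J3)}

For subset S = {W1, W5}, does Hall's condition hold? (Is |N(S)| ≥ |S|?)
Yes: |N(S)| = 4, |S| = 2

Subset S = {W1, W5}
Neighbors N(S) = {J1, J2, J3, J4}

|N(S)| = 4, |S| = 2
Hall's condition: |N(S)| ≥ |S| is satisfied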